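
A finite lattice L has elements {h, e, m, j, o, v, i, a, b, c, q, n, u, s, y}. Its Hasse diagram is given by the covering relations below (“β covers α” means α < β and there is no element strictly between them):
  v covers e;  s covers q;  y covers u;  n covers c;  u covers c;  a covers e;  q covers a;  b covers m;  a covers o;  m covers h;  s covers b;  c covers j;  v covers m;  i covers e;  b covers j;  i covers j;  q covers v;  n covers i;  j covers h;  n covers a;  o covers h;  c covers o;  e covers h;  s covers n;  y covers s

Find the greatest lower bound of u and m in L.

h

Common lower bounds of {u, m}: h.
The greatest among these is h.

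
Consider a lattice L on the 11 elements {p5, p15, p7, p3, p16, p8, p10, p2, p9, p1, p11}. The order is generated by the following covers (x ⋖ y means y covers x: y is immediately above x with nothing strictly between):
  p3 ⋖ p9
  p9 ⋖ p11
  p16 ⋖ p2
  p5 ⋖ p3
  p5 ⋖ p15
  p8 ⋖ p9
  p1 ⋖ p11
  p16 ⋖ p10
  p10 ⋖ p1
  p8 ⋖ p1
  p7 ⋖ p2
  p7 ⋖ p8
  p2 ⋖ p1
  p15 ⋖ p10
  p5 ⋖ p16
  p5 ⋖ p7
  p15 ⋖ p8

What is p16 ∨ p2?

p2

Common upper bounds of {p16, p2}: p1, p11, p2.
The least among these is p2.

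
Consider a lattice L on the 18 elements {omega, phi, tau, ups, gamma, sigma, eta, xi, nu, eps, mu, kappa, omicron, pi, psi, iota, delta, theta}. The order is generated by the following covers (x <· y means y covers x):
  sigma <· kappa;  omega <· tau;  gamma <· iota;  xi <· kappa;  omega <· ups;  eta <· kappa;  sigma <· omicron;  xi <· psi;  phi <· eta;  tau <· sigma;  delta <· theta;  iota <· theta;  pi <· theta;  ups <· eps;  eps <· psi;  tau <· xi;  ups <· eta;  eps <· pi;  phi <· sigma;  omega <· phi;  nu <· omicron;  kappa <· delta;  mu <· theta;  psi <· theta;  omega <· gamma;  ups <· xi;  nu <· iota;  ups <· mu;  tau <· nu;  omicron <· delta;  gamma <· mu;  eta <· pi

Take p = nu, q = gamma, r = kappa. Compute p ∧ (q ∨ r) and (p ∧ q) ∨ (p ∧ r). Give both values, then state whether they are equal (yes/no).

nu; tau; no

q ∨ r = theta, so p ∧ (q ∨ r) = nu ∧ theta = nu.
p ∧ q = omega and p ∧ r = tau, so (p ∧ q) ∨ (p ∧ r) = omega ∨ tau = tau.
Equal: no.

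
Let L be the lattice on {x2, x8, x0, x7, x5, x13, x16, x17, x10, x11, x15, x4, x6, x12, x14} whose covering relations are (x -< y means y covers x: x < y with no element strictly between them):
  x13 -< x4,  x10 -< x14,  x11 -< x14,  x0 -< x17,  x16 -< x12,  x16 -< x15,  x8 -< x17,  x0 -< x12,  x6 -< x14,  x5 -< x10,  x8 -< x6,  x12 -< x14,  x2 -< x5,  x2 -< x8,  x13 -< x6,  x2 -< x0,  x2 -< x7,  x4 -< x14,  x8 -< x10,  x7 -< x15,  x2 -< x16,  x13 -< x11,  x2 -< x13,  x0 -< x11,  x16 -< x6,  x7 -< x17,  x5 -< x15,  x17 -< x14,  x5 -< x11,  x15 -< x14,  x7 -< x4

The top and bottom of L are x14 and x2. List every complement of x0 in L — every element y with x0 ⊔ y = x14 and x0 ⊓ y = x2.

Need y with x0 ∨ y = x14 and x0 ∧ y = x2.
Checking each element gives: x10, x15, x4, x6.

x10, x15, x4, x6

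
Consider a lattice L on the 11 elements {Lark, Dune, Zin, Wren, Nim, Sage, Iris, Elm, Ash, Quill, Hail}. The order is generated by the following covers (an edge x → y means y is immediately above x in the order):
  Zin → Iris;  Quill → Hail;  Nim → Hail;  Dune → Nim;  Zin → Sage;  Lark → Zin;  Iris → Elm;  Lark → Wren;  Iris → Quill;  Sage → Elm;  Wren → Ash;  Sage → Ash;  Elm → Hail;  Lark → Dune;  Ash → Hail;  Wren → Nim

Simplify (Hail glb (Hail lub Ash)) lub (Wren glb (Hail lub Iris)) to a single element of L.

Hail ∨ Ash = Hail
Hail ∧ Hail = Hail
Hail ∨ Iris = Hail
Wren ∧ Hail = Wren
Hail ∨ Wren = Hail

Hail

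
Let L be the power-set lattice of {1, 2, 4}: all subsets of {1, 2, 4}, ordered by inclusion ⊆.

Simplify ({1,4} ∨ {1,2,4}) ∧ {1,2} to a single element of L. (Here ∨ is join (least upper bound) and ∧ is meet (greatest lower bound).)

{1,4} ∨ {1,2,4} = {1,2,4}
{1,2,4} ∧ {1,2} = {1,2}

{1,2}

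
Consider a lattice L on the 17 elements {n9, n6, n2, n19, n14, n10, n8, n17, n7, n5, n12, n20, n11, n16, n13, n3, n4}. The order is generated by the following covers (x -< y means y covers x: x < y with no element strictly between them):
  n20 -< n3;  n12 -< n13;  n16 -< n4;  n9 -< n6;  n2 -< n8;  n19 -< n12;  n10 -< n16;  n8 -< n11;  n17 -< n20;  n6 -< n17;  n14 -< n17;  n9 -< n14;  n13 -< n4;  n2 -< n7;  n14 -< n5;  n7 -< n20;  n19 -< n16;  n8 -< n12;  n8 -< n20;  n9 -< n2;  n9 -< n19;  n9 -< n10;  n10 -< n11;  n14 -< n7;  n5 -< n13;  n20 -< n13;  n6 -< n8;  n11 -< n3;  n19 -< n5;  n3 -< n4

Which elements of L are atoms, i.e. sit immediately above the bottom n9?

n10, n14, n19, n2, n6

The atoms are exactly the elements that cover n9: n10, n14, n19, n2, n6.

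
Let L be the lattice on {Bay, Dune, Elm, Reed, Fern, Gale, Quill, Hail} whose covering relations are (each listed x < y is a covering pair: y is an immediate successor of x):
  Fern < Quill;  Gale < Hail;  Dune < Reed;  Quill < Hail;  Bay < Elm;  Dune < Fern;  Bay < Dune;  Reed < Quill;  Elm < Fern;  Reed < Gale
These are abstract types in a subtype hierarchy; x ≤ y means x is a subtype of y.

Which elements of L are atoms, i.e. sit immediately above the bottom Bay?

Dune, Elm

The atoms are exactly the elements that cover Bay: Dune, Elm.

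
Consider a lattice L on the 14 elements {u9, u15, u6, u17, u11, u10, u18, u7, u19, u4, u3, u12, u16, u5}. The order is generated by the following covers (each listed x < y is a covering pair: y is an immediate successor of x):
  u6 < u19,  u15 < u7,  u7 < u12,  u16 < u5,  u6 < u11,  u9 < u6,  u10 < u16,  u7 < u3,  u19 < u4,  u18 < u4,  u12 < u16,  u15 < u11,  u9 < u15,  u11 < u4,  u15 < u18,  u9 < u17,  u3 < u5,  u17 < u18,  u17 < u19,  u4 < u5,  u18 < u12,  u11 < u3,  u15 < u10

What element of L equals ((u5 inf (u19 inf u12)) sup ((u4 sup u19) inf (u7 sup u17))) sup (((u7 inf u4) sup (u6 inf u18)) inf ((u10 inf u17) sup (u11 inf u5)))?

u19 ∧ u12 = u17
u5 ∧ u17 = u17
u4 ∨ u19 = u4
u7 ∨ u17 = u12
u4 ∧ u12 = u18
u17 ∨ u18 = u18
u7 ∧ u4 = u15
u6 ∧ u18 = u9
u15 ∨ u9 = u15
u10 ∧ u17 = u9
u11 ∧ u5 = u11
u9 ∨ u11 = u11
u15 ∧ u11 = u15
u18 ∨ u15 = u18

u18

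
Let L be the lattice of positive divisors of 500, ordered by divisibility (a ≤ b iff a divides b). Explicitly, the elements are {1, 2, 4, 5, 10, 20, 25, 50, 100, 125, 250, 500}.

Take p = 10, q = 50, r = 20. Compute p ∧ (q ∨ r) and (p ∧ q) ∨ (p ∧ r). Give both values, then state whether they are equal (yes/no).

q ∨ r = 100, so p ∧ (q ∨ r) = 10 ∧ 100 = 10.
p ∧ q = 10 and p ∧ r = 10, so (p ∧ q) ∨ (p ∧ r) = 10 ∨ 10 = 10.
Equal: yes.

10; 10; yes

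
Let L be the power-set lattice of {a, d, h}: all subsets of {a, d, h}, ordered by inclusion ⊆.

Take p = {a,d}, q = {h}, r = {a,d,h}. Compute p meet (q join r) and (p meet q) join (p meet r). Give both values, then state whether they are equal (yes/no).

q join r = {a,d,h}, so p meet (q join r) = {a,d} meet {a,d,h} = {a,d}.
p meet q = ∅ and p meet r = {a,d}, so (p meet q) join (p meet r) = ∅ join {a,d} = {a,d}.
Equal: yes.

{a,d}; {a,d}; yes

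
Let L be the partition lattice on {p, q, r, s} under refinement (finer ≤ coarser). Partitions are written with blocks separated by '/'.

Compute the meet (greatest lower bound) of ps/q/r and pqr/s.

Common lower bounds of {ps/q/r, pqr/s}: p/q/r/s.
The greatest among these is p/q/r/s.

p/q/r/s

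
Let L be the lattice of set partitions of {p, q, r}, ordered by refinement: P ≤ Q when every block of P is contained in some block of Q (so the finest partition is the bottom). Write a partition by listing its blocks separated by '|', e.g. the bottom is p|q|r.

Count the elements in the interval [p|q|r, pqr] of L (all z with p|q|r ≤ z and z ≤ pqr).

The interval [p|q|r, pqr] = {pqr, pq|r, pr|q, p|qr, p|q|r}, which has 5 elements.

5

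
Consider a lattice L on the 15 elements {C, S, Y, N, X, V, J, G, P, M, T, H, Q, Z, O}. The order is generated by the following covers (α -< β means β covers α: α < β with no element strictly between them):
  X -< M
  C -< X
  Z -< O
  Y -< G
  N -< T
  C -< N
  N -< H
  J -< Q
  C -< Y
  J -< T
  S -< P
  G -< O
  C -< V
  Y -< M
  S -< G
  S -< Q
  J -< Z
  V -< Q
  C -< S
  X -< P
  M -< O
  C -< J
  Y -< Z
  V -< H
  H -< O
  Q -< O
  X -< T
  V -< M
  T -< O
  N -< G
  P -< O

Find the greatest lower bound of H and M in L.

V

Common lower bounds of {H, M}: C, V.
The greatest among these is V.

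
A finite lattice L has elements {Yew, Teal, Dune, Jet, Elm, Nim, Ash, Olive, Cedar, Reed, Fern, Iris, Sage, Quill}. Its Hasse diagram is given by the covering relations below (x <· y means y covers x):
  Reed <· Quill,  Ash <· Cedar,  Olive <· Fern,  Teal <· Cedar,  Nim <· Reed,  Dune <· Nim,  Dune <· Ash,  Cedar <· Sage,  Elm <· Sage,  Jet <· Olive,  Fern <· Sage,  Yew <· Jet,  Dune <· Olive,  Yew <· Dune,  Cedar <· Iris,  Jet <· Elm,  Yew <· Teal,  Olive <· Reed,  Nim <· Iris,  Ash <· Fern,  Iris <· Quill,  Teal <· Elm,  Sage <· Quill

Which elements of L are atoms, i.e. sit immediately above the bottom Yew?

The atoms are exactly the elements that cover Yew: Dune, Jet, Teal.

Dune, Jet, Teal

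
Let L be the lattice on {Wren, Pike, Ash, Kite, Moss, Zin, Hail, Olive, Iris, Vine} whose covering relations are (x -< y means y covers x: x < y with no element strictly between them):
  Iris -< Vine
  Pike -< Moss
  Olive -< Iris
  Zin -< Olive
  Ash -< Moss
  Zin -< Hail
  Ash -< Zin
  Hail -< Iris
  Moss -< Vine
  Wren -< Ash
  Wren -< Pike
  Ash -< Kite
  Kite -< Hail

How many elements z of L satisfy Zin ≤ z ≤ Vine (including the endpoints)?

5

The interval [Zin, Vine] = {Hail, Iris, Olive, Vine, Zin}, which has 5 elements.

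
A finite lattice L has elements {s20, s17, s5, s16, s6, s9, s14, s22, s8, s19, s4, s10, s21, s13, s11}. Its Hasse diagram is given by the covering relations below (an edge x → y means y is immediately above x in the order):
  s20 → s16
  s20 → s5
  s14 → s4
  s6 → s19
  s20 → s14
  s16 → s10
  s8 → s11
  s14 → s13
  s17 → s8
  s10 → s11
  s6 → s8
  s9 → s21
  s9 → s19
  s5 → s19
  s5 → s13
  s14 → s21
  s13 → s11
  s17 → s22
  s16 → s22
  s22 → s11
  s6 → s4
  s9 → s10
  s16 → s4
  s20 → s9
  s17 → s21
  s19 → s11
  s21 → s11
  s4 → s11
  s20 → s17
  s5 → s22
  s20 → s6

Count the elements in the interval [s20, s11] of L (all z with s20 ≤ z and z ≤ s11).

15

The interval [s20, s11] = {s10, s11, s13, s14, s16, s17, s19, s20, s21, s22, s4, s5, s6, s8, s9}, which has 15 elements.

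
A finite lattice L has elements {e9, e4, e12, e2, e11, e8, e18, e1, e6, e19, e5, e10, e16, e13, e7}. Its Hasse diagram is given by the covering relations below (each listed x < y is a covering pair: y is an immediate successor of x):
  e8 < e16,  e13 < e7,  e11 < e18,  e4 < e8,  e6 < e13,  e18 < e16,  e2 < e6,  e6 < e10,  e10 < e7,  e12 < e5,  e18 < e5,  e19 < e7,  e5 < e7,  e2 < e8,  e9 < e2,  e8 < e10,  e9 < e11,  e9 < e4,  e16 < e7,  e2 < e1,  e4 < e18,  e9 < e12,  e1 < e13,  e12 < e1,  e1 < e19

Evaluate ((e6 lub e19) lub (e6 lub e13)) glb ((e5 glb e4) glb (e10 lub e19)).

e4

e6 ∨ e19 = e7
e6 ∨ e13 = e13
e7 ∨ e13 = e7
e5 ∧ e4 = e4
e10 ∨ e19 = e7
e4 ∧ e7 = e4
e7 ∧ e4 = e4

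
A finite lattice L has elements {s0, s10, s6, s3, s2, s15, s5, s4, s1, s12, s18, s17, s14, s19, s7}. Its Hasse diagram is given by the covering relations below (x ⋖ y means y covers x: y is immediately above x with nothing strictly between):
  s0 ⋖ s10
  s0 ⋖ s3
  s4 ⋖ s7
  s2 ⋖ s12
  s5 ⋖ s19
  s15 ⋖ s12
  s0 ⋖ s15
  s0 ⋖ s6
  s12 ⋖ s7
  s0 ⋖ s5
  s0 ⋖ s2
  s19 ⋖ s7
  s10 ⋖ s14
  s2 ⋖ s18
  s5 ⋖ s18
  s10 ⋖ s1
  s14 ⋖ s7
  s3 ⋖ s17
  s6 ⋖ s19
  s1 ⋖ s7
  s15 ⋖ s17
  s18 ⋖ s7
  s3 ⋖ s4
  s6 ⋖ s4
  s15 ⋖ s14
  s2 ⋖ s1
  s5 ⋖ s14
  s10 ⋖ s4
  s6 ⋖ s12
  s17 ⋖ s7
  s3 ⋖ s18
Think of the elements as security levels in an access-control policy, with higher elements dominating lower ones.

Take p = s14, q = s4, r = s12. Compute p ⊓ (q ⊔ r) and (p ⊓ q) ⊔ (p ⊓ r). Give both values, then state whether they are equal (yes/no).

q ⊔ r = s7, so p ⊓ (q ⊔ r) = s14 ⊓ s7 = s14.
p ⊓ q = s10 and p ⊓ r = s15, so (p ⊓ q) ⊔ (p ⊓ r) = s10 ⊔ s15 = s14.
Equal: yes.

s14; s14; yes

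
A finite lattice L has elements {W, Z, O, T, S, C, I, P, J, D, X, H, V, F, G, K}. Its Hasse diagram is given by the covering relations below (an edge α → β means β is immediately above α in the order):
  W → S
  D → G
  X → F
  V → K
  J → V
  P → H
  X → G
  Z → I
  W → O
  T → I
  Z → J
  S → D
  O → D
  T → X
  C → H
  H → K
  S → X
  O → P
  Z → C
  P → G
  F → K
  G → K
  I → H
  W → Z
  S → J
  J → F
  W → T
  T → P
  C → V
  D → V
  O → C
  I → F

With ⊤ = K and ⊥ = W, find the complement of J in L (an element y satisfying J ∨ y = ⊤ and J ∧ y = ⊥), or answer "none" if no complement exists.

Need y with J ∨ y = K and J ∧ y = W.
Checking each element gives: P.

P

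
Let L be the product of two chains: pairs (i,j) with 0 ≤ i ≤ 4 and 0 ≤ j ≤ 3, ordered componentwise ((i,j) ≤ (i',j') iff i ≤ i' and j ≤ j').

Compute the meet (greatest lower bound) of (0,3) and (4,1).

In a product of chains, the meet is componentwise min, giving (0,1).

(0,1)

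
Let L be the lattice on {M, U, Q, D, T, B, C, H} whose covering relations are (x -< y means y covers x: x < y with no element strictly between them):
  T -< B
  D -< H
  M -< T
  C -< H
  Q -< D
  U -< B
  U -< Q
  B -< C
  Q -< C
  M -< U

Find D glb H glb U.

Common lower bounds of {D, H, U}: M, U.
The greatest among these is U.

U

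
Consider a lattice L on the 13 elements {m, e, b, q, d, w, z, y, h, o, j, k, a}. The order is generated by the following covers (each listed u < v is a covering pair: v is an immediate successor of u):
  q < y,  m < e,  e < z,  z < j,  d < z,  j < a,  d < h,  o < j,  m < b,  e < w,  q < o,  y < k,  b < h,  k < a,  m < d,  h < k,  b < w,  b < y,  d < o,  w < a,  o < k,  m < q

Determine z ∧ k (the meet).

Common lower bounds of {z, k}: d, m.
The greatest among these is d.

d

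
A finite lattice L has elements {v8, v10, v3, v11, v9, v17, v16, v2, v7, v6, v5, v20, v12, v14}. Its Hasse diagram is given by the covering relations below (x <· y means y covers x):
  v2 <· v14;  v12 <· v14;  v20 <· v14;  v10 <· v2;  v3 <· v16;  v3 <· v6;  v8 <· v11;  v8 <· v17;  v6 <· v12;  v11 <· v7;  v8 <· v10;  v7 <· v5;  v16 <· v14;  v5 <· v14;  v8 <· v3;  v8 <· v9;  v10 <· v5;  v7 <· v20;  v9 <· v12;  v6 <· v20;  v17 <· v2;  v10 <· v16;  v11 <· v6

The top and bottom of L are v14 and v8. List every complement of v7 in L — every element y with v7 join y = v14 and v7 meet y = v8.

Need y with v7 ∨ y = v14 and v7 ∧ y = v8.
Checking each element gives: v16, v17, v2, v9.

v16, v17, v2, v9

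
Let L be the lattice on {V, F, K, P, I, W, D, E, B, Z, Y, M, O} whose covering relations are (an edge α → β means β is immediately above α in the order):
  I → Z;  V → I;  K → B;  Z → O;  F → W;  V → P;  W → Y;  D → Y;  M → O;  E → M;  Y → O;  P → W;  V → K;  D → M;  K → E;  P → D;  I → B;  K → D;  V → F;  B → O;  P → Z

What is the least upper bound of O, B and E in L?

O

Common upper bounds of {O, B, E}: O.
The least among these is O.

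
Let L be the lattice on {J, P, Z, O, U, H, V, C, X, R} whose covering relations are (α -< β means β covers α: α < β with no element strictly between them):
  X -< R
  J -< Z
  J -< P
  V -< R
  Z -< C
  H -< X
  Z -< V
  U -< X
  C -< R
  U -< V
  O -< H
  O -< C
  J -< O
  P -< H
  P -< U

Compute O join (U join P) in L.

U ∨ P = U
O ∨ U = X

X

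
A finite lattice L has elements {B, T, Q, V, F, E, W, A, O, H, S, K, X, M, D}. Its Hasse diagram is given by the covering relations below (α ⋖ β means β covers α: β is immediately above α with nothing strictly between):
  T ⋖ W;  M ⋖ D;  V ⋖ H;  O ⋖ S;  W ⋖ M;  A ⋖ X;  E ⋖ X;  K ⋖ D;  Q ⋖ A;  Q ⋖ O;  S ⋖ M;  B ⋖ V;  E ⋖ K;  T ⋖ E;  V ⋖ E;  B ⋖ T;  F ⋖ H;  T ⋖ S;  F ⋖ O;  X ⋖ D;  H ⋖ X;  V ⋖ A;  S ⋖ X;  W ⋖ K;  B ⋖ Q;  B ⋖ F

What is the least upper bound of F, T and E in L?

Common upper bounds of {F, T, E}: D, X.
The least among these is X.

X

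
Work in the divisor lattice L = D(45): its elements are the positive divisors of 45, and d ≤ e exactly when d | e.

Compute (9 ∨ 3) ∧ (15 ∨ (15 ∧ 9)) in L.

9 ∨ 3 = 9
15 ∧ 9 = 3
15 ∨ 3 = 15
9 ∧ 15 = 3

3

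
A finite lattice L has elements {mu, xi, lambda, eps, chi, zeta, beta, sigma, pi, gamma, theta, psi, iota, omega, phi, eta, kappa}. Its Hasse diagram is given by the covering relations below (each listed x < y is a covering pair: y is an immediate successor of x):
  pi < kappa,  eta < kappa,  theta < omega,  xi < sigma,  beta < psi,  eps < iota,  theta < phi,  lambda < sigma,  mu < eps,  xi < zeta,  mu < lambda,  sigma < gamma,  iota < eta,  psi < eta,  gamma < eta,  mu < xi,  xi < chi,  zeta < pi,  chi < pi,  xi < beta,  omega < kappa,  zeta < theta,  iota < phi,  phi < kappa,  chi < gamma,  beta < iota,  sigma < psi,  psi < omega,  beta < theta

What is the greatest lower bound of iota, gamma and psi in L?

Common lower bounds of {iota, gamma, psi}: mu, xi.
The greatest among these is xi.

xi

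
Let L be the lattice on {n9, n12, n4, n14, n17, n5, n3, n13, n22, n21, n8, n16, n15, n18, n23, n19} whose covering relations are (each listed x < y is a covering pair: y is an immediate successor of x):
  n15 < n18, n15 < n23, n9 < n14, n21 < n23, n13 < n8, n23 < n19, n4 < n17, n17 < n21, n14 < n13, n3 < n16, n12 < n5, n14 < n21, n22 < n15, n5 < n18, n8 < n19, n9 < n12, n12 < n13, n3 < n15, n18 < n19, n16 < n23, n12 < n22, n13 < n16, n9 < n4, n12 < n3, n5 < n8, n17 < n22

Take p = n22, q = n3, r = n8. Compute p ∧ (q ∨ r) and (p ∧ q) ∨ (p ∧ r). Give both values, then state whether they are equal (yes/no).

n22; n12; no

q ∨ r = n19, so p ∧ (q ∨ r) = n22 ∧ n19 = n22.
p ∧ q = n12 and p ∧ r = n12, so (p ∧ q) ∨ (p ∧ r) = n12 ∨ n12 = n12.
Equal: no.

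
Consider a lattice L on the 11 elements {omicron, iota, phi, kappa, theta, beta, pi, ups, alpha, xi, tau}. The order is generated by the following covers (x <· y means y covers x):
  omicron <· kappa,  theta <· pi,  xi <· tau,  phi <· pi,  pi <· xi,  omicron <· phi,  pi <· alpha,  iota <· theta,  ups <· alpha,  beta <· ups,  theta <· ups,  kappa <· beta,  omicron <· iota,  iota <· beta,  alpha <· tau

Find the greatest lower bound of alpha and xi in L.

pi

Common lower bounds of {alpha, xi}: iota, omicron, phi, pi, theta.
The greatest among these is pi.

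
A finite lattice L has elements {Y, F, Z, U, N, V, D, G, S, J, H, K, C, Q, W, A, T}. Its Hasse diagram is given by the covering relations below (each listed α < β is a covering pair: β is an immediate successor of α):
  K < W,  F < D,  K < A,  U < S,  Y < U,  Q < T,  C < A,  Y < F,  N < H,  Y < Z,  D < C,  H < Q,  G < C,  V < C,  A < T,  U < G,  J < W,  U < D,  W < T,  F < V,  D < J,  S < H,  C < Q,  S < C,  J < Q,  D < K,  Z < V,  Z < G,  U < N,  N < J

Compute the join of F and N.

J

Common upper bounds of {F, N}: J, Q, T, W.
The least among these is J.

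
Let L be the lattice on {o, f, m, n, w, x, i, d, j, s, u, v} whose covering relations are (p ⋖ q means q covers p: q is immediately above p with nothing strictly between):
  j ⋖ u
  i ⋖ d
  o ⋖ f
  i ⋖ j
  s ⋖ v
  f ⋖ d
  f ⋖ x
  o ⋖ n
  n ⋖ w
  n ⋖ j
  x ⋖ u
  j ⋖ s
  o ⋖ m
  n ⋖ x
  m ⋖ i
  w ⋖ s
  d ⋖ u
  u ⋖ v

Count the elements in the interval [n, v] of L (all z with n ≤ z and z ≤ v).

7

The interval [n, v] = {j, n, s, u, v, w, x}, which has 7 elements.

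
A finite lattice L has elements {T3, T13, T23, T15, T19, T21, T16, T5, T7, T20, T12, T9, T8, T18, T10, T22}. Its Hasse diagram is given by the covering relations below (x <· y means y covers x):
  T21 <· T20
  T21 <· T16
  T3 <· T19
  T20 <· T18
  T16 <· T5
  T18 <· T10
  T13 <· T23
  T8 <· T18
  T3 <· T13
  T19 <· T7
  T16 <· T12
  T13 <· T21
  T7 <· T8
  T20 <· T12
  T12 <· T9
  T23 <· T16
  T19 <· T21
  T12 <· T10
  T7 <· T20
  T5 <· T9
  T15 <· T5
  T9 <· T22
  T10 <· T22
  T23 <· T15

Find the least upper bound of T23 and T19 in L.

T16

Common upper bounds of {T23, T19}: T10, T12, T16, T22, T5, T9.
The least among these is T16.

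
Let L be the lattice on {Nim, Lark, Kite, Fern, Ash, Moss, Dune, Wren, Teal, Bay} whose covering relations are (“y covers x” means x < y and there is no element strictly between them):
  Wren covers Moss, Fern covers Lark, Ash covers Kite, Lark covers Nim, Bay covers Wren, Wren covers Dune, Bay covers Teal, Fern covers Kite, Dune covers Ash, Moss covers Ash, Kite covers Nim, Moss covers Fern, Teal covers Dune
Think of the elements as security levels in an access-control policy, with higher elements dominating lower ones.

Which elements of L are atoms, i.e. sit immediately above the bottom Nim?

The atoms are exactly the elements that cover Nim: Kite, Lark.

Kite, Lark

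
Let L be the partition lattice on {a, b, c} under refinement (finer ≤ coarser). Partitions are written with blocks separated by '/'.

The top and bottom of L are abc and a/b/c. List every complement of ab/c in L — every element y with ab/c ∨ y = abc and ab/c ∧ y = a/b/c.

a/bc, ac/b

Need y with ab/c ∨ y = abc and ab/c ∧ y = a/b/c.
Checking each element gives: a/bc, ac/b.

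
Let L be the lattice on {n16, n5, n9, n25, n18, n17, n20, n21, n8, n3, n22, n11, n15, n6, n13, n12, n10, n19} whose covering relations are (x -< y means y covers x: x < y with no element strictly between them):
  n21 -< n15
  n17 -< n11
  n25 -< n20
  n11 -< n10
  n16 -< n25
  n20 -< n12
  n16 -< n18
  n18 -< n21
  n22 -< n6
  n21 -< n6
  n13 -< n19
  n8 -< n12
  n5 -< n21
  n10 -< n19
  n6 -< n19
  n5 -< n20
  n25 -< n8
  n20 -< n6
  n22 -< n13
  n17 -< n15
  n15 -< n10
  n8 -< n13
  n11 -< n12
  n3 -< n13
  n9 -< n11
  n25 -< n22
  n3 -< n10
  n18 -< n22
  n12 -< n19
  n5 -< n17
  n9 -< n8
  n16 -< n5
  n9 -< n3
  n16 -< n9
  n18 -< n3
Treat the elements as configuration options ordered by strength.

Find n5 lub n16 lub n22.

n6

Common upper bounds of {n5, n16, n22}: n19, n6.
The least among these is n6.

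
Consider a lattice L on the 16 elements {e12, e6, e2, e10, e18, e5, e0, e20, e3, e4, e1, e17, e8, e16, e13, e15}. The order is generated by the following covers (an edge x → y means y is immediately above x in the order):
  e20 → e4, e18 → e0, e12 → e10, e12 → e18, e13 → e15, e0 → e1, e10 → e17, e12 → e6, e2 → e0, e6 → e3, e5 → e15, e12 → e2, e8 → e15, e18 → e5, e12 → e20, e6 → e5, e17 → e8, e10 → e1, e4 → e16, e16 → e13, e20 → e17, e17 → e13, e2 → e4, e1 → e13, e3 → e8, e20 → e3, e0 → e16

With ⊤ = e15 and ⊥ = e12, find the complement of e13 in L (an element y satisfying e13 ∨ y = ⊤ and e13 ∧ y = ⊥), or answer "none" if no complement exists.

e6

Need y with e13 ∨ y = e15 and e13 ∧ y = e12.
Checking each element gives: e6.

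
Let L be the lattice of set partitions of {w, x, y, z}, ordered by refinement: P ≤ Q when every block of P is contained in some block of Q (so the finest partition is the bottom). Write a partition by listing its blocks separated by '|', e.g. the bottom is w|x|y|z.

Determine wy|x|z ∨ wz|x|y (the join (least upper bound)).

Common upper bounds of {wy|x|z, wz|x|y}: wxyz, wyz|x.
The least among these is wyz|x.

wyz|x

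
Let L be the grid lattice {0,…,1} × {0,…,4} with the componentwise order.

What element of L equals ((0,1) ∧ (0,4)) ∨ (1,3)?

(0,1) ∧ (0,4) = (0,1)
(0,1) ∨ (1,3) = (1,3)

(1,3)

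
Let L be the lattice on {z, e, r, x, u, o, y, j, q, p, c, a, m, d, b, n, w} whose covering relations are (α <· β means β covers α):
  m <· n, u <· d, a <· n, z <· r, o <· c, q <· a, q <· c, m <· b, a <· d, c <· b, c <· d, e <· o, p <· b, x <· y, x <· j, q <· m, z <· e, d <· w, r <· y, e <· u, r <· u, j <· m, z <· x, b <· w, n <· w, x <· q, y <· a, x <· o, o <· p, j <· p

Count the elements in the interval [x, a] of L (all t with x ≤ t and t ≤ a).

The interval [x, a] = {a, q, x, y}, which has 4 elements.

4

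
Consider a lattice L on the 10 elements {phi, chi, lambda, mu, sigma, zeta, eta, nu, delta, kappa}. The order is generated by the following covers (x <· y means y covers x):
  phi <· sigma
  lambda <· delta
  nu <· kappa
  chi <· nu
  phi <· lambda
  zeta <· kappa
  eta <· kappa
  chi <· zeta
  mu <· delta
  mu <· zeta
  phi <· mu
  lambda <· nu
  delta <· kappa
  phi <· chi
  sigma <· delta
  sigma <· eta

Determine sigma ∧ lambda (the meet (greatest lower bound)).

Common lower bounds of {sigma, lambda}: phi.
The greatest among these is phi.

phi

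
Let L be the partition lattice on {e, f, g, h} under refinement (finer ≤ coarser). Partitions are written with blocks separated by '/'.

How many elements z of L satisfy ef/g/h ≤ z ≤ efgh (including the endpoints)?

5

The interval [ef/g/h, efgh] = {ef/g/h, ef/gh, efg/h, efgh, efh/g}, which has 5 elements.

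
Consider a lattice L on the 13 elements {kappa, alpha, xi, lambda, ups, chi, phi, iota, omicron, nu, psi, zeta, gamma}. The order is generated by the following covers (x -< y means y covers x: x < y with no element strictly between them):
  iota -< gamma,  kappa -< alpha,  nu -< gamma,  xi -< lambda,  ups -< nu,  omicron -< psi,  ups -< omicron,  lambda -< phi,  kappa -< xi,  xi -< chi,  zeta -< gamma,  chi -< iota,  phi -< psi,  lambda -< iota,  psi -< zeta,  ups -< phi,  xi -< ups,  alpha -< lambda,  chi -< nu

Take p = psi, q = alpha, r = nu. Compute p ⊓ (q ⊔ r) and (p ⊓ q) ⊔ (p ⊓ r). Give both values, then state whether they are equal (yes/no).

q ⊔ r = gamma, so p ⊓ (q ⊔ r) = psi ⊓ gamma = psi.
p ⊓ q = alpha and p ⊓ r = ups, so (p ⊓ q) ⊔ (p ⊓ r) = alpha ⊔ ups = phi.
Equal: no.

psi; phi; no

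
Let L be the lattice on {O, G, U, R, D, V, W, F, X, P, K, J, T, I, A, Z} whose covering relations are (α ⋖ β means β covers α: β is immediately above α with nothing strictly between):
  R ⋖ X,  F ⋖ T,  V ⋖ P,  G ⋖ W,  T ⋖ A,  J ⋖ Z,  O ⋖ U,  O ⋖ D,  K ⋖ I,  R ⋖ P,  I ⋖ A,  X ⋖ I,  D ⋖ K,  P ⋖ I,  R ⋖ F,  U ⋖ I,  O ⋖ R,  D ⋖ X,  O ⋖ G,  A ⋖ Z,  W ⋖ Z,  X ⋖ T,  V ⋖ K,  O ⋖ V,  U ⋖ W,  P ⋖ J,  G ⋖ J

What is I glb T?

X

Common lower bounds of {I, T}: D, O, R, X.
The greatest among these is X.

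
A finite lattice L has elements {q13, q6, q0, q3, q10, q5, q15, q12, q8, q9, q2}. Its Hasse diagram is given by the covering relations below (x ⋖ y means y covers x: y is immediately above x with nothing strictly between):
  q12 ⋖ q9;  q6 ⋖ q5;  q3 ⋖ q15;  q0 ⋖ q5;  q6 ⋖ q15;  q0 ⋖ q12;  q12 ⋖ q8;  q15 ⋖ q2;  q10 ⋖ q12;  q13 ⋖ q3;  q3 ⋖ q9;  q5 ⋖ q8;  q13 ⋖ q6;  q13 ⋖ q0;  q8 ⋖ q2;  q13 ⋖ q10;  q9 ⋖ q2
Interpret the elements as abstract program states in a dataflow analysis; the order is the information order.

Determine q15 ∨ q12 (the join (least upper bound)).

q2

Common upper bounds of {q15, q12}: q2.
The least among these is q2.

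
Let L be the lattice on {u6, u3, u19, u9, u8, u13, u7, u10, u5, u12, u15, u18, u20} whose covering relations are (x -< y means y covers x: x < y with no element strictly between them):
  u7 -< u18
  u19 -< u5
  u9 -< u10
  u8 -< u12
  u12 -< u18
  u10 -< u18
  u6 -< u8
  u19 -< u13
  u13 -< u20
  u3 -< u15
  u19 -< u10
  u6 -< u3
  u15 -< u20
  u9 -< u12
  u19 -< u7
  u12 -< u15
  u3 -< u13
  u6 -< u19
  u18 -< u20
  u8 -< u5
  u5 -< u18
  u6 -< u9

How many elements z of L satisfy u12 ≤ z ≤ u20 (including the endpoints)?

The interval [u12, u20] = {u12, u15, u18, u20}, which has 4 elements.

4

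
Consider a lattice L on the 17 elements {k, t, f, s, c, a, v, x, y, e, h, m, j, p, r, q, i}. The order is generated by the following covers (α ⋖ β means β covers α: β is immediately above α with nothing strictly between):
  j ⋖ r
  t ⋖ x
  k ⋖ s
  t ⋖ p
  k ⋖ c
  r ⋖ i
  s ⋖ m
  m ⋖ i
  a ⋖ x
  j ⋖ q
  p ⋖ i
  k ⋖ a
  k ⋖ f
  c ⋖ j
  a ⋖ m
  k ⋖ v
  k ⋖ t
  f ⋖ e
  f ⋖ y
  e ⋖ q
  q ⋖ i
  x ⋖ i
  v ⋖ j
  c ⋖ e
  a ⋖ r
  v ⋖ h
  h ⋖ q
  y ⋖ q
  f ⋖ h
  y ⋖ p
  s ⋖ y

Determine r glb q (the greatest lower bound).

j

Common lower bounds of {r, q}: c, j, k, v.
The greatest among these is j.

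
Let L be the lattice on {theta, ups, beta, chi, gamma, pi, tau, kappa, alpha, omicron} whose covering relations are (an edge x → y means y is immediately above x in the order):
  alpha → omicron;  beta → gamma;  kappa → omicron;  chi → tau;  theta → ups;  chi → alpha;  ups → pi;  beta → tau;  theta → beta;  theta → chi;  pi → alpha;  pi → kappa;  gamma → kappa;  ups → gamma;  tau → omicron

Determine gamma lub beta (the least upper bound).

gamma

Common upper bounds of {gamma, beta}: gamma, kappa, omicron.
The least among these is gamma.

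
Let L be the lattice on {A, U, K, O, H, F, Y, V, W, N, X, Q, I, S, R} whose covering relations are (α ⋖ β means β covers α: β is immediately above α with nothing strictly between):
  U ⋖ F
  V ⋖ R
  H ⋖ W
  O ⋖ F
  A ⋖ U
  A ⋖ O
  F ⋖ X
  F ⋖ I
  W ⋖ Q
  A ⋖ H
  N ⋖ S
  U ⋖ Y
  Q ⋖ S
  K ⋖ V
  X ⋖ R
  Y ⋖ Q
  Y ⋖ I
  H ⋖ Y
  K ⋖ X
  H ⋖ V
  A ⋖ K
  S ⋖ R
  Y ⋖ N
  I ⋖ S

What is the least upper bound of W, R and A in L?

Common upper bounds of {W, R, A}: R.
The least among these is R.

R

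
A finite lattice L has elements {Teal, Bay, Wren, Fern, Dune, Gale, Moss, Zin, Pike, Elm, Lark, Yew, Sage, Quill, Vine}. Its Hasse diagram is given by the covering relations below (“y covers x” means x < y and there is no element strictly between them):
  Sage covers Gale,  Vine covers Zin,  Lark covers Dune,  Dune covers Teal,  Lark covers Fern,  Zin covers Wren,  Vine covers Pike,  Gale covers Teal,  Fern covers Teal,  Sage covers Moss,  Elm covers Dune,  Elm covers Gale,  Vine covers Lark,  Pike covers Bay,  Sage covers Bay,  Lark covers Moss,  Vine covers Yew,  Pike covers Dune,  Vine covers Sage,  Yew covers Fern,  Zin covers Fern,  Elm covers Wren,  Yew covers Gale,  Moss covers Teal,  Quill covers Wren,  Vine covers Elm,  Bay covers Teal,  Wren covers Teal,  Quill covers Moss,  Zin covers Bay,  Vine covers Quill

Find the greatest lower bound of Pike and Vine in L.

Pike

Common lower bounds of {Pike, Vine}: Bay, Dune, Pike, Teal.
The greatest among these is Pike.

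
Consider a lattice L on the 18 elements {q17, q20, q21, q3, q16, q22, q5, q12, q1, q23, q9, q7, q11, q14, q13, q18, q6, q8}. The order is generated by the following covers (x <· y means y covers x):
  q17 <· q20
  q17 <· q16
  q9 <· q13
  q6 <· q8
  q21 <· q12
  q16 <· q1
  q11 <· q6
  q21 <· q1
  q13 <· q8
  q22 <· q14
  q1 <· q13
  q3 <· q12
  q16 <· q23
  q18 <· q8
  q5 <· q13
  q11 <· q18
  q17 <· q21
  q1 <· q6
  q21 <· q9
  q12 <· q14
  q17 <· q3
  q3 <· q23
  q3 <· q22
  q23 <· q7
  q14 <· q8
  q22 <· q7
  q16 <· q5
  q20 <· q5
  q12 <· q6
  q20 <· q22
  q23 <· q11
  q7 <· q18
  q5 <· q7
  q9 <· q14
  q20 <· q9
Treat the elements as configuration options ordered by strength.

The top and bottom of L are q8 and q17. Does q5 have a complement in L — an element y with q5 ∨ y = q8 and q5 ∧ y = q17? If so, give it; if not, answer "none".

q12

Need y with q5 ∨ y = q8 and q5 ∧ y = q17.
Checking each element gives: q12.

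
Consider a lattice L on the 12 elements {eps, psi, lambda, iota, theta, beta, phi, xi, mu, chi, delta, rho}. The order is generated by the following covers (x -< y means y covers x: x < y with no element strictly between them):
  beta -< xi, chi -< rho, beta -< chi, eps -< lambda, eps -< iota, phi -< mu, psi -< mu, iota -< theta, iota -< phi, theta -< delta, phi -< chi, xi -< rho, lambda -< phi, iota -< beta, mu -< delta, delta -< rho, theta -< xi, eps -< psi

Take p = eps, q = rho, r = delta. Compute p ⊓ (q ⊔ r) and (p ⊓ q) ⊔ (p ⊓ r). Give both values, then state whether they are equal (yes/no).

q ⊔ r = rho, so p ⊓ (q ⊔ r) = eps ⊓ rho = eps.
p ⊓ q = eps and p ⊓ r = eps, so (p ⊓ q) ⊔ (p ⊓ r) = eps ⊔ eps = eps.
Equal: yes.

eps; eps; yes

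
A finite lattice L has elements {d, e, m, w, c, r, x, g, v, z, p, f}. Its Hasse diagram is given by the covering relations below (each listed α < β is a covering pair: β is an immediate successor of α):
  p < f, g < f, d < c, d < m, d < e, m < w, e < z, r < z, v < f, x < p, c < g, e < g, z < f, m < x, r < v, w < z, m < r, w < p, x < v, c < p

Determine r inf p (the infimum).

m

Common lower bounds of {r, p}: d, m.
The greatest among these is m.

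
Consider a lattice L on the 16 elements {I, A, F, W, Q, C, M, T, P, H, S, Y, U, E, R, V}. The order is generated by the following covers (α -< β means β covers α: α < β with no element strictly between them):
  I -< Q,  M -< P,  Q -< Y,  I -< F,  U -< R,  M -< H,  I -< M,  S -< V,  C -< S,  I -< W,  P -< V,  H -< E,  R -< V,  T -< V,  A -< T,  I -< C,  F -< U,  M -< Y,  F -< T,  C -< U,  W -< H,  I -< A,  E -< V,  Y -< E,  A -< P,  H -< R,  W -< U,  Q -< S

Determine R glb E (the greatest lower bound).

Common lower bounds of {R, E}: H, I, M, W.
The greatest among these is H.

H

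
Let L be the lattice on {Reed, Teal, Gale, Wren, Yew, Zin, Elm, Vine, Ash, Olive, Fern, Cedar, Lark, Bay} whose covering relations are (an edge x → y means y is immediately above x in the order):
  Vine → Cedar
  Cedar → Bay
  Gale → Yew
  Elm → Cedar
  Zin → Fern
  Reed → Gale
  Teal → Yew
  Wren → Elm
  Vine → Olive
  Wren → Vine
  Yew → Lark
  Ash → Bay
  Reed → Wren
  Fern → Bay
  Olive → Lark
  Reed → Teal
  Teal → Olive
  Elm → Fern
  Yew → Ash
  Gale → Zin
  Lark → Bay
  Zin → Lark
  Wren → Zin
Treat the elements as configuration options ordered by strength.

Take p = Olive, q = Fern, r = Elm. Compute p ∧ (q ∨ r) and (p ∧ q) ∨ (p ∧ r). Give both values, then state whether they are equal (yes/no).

q ∨ r = Fern, so p ∧ (q ∨ r) = Olive ∧ Fern = Wren.
p ∧ q = Wren and p ∧ r = Wren, so (p ∧ q) ∨ (p ∧ r) = Wren ∨ Wren = Wren.
Equal: yes.

Wren; Wren; yes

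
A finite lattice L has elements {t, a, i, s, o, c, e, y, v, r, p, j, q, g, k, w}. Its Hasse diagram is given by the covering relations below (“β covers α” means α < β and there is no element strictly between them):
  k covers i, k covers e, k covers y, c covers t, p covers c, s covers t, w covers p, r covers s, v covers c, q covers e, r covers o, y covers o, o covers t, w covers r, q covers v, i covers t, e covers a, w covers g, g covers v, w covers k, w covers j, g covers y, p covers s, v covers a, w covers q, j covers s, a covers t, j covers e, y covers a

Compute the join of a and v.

Common upper bounds of {a, v}: g, q, v, w.
The least among these is v.

v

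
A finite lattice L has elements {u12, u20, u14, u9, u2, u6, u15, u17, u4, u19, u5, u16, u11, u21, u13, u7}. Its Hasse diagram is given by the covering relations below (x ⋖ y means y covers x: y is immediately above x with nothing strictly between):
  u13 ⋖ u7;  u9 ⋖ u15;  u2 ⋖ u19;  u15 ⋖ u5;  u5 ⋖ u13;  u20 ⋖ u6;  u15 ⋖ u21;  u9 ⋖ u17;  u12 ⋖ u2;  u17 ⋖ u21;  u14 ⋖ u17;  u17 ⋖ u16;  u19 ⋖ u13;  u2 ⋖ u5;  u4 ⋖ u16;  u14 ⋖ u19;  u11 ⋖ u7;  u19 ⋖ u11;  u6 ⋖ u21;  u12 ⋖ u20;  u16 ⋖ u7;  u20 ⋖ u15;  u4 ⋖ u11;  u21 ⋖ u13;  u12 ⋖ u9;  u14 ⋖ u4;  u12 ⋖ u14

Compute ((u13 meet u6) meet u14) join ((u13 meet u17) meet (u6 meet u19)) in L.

u12

u13 ∧ u6 = u6
u6 ∧ u14 = u12
u13 ∧ u17 = u17
u6 ∧ u19 = u12
u17 ∧ u12 = u12
u12 ∨ u12 = u12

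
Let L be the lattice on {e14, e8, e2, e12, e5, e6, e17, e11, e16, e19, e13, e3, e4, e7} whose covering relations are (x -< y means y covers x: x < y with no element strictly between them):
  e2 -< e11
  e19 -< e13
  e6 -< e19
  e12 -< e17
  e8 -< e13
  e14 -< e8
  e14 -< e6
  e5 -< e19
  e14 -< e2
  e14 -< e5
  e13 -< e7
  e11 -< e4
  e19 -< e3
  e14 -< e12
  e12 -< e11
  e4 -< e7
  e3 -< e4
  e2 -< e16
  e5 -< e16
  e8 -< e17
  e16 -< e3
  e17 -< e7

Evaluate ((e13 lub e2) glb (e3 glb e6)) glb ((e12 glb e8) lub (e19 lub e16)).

e13 ∨ e2 = e7
e3 ∧ e6 = e6
e7 ∧ e6 = e6
e12 ∧ e8 = e14
e19 ∨ e16 = e3
e14 ∨ e3 = e3
e6 ∧ e3 = e6

e6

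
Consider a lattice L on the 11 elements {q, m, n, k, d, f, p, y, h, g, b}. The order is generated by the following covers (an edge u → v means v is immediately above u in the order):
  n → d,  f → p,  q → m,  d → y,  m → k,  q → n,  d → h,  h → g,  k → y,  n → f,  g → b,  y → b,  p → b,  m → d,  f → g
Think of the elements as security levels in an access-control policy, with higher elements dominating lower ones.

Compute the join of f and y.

Common upper bounds of {f, y}: b.
The least among these is b.

b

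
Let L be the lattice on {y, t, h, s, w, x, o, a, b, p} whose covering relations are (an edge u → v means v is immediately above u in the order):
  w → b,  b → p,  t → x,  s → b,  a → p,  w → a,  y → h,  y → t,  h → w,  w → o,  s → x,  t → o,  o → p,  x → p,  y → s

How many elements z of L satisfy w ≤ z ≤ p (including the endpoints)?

The interval [w, p] = {a, b, o, p, w}, which has 5 elements.

5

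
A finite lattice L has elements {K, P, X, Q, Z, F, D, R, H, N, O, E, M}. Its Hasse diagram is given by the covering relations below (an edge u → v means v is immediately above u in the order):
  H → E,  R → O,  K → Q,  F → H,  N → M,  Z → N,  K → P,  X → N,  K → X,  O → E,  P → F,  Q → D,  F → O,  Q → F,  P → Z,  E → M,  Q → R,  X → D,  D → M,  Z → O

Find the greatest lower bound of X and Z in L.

Common lower bounds of {X, Z}: K.
The greatest among these is K.

K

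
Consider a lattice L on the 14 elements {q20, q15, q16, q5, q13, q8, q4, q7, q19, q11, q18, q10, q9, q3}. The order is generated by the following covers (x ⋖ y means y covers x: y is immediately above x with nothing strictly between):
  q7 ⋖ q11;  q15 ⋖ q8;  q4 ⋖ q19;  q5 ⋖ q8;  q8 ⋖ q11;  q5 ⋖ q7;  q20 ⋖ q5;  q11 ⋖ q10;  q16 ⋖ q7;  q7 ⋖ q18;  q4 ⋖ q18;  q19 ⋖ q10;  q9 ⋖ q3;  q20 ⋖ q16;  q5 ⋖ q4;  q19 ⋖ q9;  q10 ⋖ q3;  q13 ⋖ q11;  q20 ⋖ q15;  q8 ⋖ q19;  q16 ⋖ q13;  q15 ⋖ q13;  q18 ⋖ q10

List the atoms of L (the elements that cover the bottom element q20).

q15, q16, q5

The atoms are exactly the elements that cover q20: q15, q16, q5.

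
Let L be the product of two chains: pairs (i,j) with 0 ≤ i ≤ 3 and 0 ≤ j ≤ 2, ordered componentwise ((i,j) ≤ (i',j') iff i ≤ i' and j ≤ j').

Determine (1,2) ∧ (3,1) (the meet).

In a product of chains, the meet is componentwise min, giving (1,1).

(1,1)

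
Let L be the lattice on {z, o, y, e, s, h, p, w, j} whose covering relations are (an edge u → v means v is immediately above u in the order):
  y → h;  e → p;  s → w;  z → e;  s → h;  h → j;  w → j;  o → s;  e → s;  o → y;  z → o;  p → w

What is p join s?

w

Common upper bounds of {p, s}: j, w.
The least among these is w.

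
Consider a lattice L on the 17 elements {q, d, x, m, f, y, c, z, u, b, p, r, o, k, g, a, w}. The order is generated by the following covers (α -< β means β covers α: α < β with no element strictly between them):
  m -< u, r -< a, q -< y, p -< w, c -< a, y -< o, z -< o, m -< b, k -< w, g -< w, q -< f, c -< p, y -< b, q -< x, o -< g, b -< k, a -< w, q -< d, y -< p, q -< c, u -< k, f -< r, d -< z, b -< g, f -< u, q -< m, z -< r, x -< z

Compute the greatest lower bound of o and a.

Common lower bounds of {o, a}: d, q, x, z.
The greatest among these is z.

z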